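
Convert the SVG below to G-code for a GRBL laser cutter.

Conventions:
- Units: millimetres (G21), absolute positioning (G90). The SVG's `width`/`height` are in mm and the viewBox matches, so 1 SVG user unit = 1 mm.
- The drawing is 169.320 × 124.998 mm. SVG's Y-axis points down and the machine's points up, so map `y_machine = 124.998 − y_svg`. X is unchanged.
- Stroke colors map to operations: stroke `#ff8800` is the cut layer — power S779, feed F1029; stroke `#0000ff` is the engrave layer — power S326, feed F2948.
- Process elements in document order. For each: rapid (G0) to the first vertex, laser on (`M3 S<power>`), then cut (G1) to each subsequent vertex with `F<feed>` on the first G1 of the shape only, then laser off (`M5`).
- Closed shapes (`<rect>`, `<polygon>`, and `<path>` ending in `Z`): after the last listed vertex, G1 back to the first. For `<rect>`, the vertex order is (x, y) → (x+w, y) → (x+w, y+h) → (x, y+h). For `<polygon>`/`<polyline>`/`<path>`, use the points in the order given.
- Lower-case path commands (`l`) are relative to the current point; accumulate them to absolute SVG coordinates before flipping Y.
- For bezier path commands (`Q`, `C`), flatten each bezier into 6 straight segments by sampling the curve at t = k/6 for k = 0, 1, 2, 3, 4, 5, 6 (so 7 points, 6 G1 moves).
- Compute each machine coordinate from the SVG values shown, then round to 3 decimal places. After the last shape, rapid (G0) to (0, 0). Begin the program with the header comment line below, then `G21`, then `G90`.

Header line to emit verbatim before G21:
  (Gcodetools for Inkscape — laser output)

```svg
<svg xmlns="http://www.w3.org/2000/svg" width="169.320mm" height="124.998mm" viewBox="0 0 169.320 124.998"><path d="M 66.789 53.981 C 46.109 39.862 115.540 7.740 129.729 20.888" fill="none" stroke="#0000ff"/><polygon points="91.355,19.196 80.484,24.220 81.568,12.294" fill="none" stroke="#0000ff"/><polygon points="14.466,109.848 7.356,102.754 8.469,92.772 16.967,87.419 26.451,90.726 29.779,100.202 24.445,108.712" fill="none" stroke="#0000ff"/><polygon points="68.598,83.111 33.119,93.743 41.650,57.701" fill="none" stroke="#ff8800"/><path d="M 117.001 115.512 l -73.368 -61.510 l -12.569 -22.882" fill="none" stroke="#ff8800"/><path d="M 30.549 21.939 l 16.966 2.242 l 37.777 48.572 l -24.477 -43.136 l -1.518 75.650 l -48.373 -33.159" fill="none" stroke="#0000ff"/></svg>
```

Since the viewBox matches the mm dimensions, user units are millimetres directly. The only transform is the Y-flip y_m = 124.998 − y_svg.

Shape 1 is a cubic bezier drawn with `<path>`. Its stroke #0000ff means engrave at S326, F2948. After flipping Y the toolpath is (66.789,71.017) → (63.285,79.284) → (70.763,88.794) → (85.183,97.789) → (102.509,104.511) → (118.704,107.204) → (129.729,104.110).

Shape 2 is a regular polygon drawn with `<polygon>`. Its stroke #0000ff means engrave at S326, F2948. After flipping Y the toolpath is (91.355,105.802) → (80.484,100.778) → (81.568,112.704) → (91.355,105.802), returning to the start.

Shape 3 is a regular polygon drawn with `<polygon>`. Its stroke #0000ff means engrave at S326, F2948. After flipping Y the toolpath is (14.466,15.150) → (7.356,22.244) → (8.469,32.226) → (16.967,37.579) → (26.451,34.272) → (29.779,24.796) → (24.445,16.286) → (14.466,15.150), returning to the start.

Shape 4 is a regular polygon drawn with `<polygon>`. Its stroke #ff8800 means cut at S779, F1029. After flipping Y the toolpath is (68.598,41.887) → (33.119,31.255) → (41.650,67.297) → (68.598,41.887), returning to the start.

Shape 5 is a open polyline drawn with `<path>`. Its stroke #ff8800 means cut at S779, F1029. After flipping Y the toolpath is (117.001,9.486) → (43.633,70.996) → (31.064,93.878).

Shape 6 is a open polyline drawn with `<path>`. Its stroke #0000ff means engrave at S326, F2948. After flipping Y the toolpath is (30.549,103.059) → (47.515,100.817) → (85.292,52.245) → (60.815,95.381) → (59.297,19.731) → (10.924,52.890).

(Gcodetools for Inkscape — laser output)
G21
G90
G0 X66.789 Y71.017
M3 S326
G1 X63.285 Y79.284 F2948
G1 X70.763 Y88.794
G1 X85.183 Y97.789
G1 X102.509 Y104.511
G1 X118.704 Y107.204
G1 X129.729 Y104.110
M5
G0 X91.355 Y105.802
M3 S326
G1 X80.484 Y100.778 F2948
G1 X81.568 Y112.704
G1 X91.355 Y105.802
M5
G0 X14.466 Y15.150
M3 S326
G1 X7.356 Y22.244 F2948
G1 X8.469 Y32.226
G1 X16.967 Y37.579
G1 X26.451 Y34.272
G1 X29.779 Y24.796
G1 X24.445 Y16.286
G1 X14.466 Y15.150
M5
G0 X68.598 Y41.887
M3 S779
G1 X33.119 Y31.255 F1029
G1 X41.650 Y67.297
G1 X68.598 Y41.887
M5
G0 X117.001 Y9.486
M3 S779
G1 X43.633 Y70.996 F1029
G1 X31.064 Y93.878
M5
G0 X30.549 Y103.059
M3 S326
G1 X47.515 Y100.817 F2948
G1 X85.292 Y52.245
G1 X60.815 Y95.381
G1 X59.297 Y19.731
G1 X10.924 Y52.890
M5
G0 X0.000 Y0.000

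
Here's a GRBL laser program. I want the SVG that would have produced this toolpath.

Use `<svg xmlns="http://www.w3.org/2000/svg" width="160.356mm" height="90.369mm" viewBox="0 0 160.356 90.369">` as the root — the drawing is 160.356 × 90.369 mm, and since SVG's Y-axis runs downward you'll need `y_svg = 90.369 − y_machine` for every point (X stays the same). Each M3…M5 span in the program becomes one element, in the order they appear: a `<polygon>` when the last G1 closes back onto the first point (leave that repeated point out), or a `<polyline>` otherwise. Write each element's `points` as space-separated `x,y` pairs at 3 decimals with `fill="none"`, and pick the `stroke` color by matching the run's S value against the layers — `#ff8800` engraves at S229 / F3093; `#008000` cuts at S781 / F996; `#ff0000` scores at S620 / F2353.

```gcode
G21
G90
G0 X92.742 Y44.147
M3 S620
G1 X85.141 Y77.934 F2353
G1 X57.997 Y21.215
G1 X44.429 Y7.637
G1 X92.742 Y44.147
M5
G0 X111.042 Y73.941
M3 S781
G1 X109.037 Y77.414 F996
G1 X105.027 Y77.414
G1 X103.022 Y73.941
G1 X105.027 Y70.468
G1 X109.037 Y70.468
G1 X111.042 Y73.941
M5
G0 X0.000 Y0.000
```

<svg xmlns="http://www.w3.org/2000/svg" width="160.356mm" height="90.369mm" viewBox="0 0 160.356 90.369">
  <polygon points="92.742,46.222 85.141,12.435 57.997,69.154 44.429,82.732" fill="none" stroke="#ff0000"/>
  <polygon points="111.042,16.428 109.037,12.955 105.027,12.955 103.022,16.428 105.027,19.901 109.037,19.901" fill="none" stroke="#008000"/>
</svg>

y_svg = 90.369 − y_m.

[1] S620→`#ff0000` (score); closed run; points: 92.742,46.222 85.141,12.435 57.997,69.154 44.429,82.732

[2] S781→`#008000` (cut); closed run; points: 111.042,16.428 109.037,12.955 105.027,12.955 103.022,16.428 105.027,19.901 109.037,19.901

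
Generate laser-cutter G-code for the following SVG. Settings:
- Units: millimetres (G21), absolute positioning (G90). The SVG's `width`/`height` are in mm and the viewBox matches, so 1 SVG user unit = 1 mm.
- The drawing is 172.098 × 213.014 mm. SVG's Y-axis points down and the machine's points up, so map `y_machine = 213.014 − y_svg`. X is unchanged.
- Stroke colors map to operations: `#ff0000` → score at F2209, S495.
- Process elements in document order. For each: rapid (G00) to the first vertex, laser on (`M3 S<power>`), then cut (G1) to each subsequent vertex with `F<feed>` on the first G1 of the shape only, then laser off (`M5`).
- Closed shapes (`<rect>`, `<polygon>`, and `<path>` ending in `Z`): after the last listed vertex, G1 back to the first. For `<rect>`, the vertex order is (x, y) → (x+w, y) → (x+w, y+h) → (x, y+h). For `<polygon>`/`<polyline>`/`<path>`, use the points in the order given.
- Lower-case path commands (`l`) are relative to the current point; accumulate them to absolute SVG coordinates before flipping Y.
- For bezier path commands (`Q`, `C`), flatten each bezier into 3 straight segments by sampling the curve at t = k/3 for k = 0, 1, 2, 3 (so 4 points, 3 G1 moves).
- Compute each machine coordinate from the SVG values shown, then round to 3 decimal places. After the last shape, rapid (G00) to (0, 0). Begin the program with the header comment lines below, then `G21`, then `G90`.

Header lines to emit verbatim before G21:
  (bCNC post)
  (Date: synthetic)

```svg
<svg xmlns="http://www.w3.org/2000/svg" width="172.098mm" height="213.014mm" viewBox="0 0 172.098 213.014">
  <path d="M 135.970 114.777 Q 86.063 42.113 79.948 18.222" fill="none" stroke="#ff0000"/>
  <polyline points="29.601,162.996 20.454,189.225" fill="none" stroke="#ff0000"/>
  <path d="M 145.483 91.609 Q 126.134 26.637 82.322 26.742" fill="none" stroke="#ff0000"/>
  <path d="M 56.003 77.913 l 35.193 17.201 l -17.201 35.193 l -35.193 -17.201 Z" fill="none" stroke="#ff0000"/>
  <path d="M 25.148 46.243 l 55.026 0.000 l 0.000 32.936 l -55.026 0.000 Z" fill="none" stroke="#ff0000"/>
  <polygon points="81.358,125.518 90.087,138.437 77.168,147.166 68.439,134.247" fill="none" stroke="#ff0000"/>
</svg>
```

(bCNC post)
(Date: synthetic)
G21
G90
G00 X135.970 Y98.237
M3 S495
G1 X107.564 Y141.260 F2209
G1 X88.890 Y173.445
G1 X79.948 Y194.792
M5
G00 X29.601 Y50.018
M3 S495
G1 X20.454 Y23.789 F2209
M5
G00 X145.483 Y121.405
M3 S495
G1 X129.866 Y157.489 F2209
G1 X108.812 Y179.111
G1 X82.322 Y186.272
M5
G00 X56.003 Y135.101
M3 S495
G1 X91.196 Y117.900 F2209
G1 X73.995 Y82.707
G1 X38.802 Y99.908
G1 X56.003 Y135.101
M5
G00 X25.148 Y166.771
M3 S495
G1 X80.174 Y166.771 F2209
G1 X80.174 Y133.835
G1 X25.148 Y133.835
G1 X25.148 Y166.771
M5
G00 X81.358 Y87.496
M3 S495
G1 X90.087 Y74.577 F2209
G1 X77.168 Y65.848
G1 X68.439 Y78.767
G1 X81.358 Y87.496
M5
G00 X0.000 Y0.000

viewBox `0 0 172.098 213.014` with mm width/height → 1 unit = 1 mm. Flip: y_m = 213.014 − y_svg.

**Shape 1** — `<path>` quadratic bezier, stroke `#ff0000` → score (S495, F2209). Control points (SVG): P0=(135.970,114.777), P1=(86.063,42.113), P2=(79.948,18.222); sampled at t=k/3. Machine vertices: (135.970,98.237) → (107.564,141.260) → (88.890,173.445) → (79.948,194.792). Open path.

**Shape 2** — `<polyline>` line segment, stroke `#ff0000` → score (S495, F2209). Machine vertices: (29.601,50.018) → (20.454,23.789). Open path.

**Shape 3** — `<path>` quadratic bezier, stroke `#ff0000` → score (S495, F2209). Control points (SVG): P0=(145.483,91.609), P1=(126.134,26.637), P2=(82.322,26.742); sampled at t=k/3. Machine vertices: (145.483,121.405) → (129.866,157.489) → (108.812,179.111) → (82.322,186.272). Open path.

**Shape 4** — `<path>` regular polygon, stroke `#ff0000` → score (S495, F2209). Machine vertices: (56.003,135.101) → (91.196,117.900) → (73.995,82.707) → (38.802,99.908) → (56.003,135.101). Closed: final G1 returns to the first vertex.

**Shape 5** — `<path>` rectangle, stroke `#ff0000` → score (S495, F2209). Machine vertices: (25.148,166.771) → (80.174,166.771) → (80.174,133.835) → (25.148,133.835) → (25.148,166.771). Closed: final G1 returns to the first vertex.

**Shape 6** — `<polygon>` regular polygon, stroke `#ff0000` → score (S495, F2209). Machine vertices: (81.358,87.496) → (90.087,74.577) → (77.168,65.848) → (68.439,78.767) → (81.358,87.496). Closed: final G1 returns to the first vertex.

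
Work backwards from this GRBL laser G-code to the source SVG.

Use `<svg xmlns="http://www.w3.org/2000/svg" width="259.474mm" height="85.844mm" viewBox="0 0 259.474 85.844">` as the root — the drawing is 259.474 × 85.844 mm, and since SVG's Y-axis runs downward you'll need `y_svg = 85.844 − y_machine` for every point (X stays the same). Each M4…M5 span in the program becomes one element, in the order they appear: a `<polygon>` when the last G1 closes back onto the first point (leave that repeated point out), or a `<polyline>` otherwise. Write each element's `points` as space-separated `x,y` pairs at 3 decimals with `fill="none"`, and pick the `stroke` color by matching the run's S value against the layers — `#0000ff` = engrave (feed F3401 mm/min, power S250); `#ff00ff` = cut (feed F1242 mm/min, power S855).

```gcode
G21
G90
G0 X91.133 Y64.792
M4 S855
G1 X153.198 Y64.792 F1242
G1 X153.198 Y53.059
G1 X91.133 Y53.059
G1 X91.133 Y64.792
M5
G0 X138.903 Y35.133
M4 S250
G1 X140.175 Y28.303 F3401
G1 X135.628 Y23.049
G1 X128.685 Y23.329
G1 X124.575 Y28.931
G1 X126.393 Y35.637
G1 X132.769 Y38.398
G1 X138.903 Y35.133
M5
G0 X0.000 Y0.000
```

y_svg = 85.844 − y_m.

[1] S855→`#ff00ff` (cut); closed run; points: 91.133,21.052 153.198,21.052 153.198,32.785 91.133,32.785

[2] S250→`#0000ff` (engrave); closed run; points: 138.903,50.711 140.175,57.541 135.628,62.795 128.685,62.515 124.575,56.913 126.393,50.207 132.769,47.446

<svg xmlns="http://www.w3.org/2000/svg" width="259.474mm" height="85.844mm" viewBox="0 0 259.474 85.844">
  <polygon points="91.133,21.052 153.198,21.052 153.198,32.785 91.133,32.785" fill="none" stroke="#ff00ff"/>
  <polygon points="138.903,50.711 140.175,57.541 135.628,62.795 128.685,62.515 124.575,56.913 126.393,50.207 132.769,47.446" fill="none" stroke="#0000ff"/>
</svg>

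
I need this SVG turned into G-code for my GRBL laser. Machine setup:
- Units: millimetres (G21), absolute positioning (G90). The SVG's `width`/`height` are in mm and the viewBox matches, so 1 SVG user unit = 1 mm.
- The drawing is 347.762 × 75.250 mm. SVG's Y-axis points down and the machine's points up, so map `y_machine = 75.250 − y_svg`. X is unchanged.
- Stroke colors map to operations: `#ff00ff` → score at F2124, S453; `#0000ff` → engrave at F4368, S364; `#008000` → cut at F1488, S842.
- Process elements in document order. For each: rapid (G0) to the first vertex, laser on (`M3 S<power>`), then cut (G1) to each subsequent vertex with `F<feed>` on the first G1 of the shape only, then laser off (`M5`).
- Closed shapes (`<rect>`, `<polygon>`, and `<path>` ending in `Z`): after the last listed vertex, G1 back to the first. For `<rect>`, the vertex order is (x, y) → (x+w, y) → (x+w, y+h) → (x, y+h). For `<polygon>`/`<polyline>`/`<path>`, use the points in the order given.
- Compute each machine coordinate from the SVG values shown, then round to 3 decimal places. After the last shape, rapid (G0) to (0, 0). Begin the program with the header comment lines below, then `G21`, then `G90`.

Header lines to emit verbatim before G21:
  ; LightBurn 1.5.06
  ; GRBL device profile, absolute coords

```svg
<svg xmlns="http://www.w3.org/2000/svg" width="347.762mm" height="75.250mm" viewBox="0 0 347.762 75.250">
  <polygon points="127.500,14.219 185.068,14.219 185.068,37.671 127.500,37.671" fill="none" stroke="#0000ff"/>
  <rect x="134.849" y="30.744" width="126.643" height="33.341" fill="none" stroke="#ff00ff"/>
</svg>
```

; LightBurn 1.5.06
; GRBL device profile, absolute coords
G21
G90
G0 X127.500 Y61.031
M3 S364
G1 X185.068 Y61.031 F4368
G1 X185.068 Y37.579
G1 X127.500 Y37.579
G1 X127.500 Y61.031
M5
G0 X134.849 Y44.506
M3 S453
G1 X261.492 Y44.506 F2124
G1 X261.492 Y11.165
G1 X134.849 Y11.165
G1 X134.849 Y44.506
M5
G0 X0.000 Y0.000

1 u = 1 mm; y_m = 75.250 − y.

[1] `<polygon>` rectangle, #0000ff→engrave S364 F4368: (127.500,61.031) → (185.068,61.031) → (185.068,37.579) → (127.500,37.579) → (127.500,61.031) (closed)

[2] `<rect>` rectangle, #ff00ff→score S453 F2124: (134.849,44.506) → (261.492,44.506) → (261.492,11.165) → (134.849,11.165) → (134.849,44.506) (closed)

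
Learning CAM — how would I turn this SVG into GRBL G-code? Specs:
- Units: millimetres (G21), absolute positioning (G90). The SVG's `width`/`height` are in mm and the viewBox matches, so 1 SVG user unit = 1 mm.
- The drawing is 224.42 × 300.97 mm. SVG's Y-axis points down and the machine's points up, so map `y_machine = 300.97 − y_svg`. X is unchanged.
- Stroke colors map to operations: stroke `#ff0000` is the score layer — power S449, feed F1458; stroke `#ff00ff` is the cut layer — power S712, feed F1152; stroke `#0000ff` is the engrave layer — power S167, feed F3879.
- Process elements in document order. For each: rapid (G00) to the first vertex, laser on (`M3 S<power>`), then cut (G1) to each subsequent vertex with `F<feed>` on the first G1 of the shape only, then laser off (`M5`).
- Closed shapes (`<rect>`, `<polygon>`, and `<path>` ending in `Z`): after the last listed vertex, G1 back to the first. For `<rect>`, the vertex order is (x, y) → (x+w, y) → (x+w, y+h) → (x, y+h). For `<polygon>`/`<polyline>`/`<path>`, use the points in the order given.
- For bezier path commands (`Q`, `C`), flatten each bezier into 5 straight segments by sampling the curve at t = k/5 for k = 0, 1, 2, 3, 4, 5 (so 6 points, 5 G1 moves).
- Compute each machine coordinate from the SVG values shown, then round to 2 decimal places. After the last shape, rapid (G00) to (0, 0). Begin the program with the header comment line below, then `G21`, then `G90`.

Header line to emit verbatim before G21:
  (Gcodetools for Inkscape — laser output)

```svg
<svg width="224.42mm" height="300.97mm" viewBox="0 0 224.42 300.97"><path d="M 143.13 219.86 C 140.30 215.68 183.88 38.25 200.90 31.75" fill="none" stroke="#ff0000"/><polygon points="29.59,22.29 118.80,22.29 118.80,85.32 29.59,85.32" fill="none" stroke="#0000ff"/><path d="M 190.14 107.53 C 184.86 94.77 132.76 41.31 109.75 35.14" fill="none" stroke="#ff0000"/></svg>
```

Since the viewBox matches the mm dimensions, user units are millimetres directly. The only transform is the Y-flip y_m = 300.97 − y_svg.

Shape 1 is a cubic bezier drawn with `<path>`. Its stroke #ff0000 means score at S449, F1458. After flipping Y the toolpath is (143.13,81.11) → (146.42,101.65) → (157.34,147.26) → (172.40,201.40) → (188.08,247.56) → (200.90,269.22).

Shape 2 is a rectangle drawn with `<polygon>`. Its stroke #0000ff means engrave at S167, F3879. After flipping Y the toolpath is (29.59,278.68) → (118.80,278.68) → (118.80,215.65) → (29.59,215.65) → (29.59,278.68), returning to the start.

Shape 3 is a cubic bezier drawn with `<path>`. Its stroke #ff0000 means score at S449, F1458. After flipping Y the toolpath is (190.14,193.44) → (181.96,205.28) → (166.19,222.66) → (146.47,241.36) → (126.44,257.16) → (109.75,265.83).

(Gcodetools for Inkscape — laser output)
G21
G90
G00 X143.13 Y81.11
M3 S449
G1 X146.42 Y101.65 F1458
G1 X157.34 Y147.26
G1 X172.40 Y201.40
G1 X188.08 Y247.56
G1 X200.90 Y269.22
M5
G00 X29.59 Y278.68
M3 S167
G1 X118.80 Y278.68 F3879
G1 X118.80 Y215.65
G1 X29.59 Y215.65
G1 X29.59 Y278.68
M5
G00 X190.14 Y193.44
M3 S449
G1 X181.96 Y205.28 F1458
G1 X166.19 Y222.66
G1 X146.47 Y241.36
G1 X126.44 Y257.16
G1 X109.75 Y265.83
M5
G00 X0.00 Y0.00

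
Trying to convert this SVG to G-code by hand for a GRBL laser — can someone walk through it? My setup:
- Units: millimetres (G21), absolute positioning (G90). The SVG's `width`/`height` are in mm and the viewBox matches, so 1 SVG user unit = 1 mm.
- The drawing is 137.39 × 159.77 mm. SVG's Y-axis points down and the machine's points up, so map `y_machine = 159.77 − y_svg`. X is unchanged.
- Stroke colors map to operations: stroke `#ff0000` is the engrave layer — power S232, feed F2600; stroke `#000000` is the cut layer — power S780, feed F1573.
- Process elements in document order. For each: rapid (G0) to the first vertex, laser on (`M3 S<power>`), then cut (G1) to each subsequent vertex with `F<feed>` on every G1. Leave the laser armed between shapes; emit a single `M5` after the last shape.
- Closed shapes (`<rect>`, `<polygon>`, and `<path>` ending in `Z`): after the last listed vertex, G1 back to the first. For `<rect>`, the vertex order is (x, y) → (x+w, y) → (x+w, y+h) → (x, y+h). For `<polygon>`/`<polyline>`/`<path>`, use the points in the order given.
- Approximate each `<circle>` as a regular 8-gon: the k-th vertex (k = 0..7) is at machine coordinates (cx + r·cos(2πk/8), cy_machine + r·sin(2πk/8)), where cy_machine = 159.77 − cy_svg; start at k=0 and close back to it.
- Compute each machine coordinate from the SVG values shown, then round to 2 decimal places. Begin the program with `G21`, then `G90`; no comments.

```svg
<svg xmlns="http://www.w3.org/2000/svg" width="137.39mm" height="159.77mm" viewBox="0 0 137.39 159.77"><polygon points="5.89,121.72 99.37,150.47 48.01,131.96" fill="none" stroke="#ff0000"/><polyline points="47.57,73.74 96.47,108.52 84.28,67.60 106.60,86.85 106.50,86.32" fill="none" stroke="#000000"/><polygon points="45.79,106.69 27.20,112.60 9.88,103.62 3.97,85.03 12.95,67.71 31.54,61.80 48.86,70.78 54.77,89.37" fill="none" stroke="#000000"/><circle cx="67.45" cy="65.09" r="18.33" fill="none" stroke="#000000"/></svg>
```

G21
G90
G0 X5.89 Y38.05
M3 S232
G1 X99.37 Y9.30 F2600
G1 X48.01 Y27.81 F2600
G1 X5.89 Y38.05 F2600
G0 X47.57 Y86.03
M3 S780
G1 X96.47 Y51.25 F1573
G1 X84.28 Y92.17 F1573
G1 X106.60 Y72.92 F1573
G1 X106.50 Y73.45 F1573
G0 X45.79 Y53.08
M3 S780
G1 X27.20 Y47.17 F1573
G1 X9.88 Y56.15 F1573
G1 X3.97 Y74.74 F1573
G1 X12.95 Y92.06 F1573
G1 X31.54 Y97.97 F1573
G1 X48.86 Y88.99 F1573
G1 X54.77 Y70.40 F1573
G1 X45.79 Y53.08 F1573
G0 X85.78 Y94.68
M3 S780
G1 X80.41 Y107.64 F1573
G1 X67.45 Y113.01 F1573
G1 X54.49 Y107.64 F1573
G1 X49.12 Y94.68 F1573
G1 X54.49 Y81.72 F1573
G1 X67.45 Y76.35 F1573
G1 X80.41 Y81.72 F1573
G1 X85.78 Y94.68 F1573
M5

1 u = 1 mm; y_m = 159.77 − y.

[1] `<polygon>` closed polygon, #ff0000→engrave S232 F2600: (5.89,38.05) → (99.37,9.30) → (48.01,27.81) → (5.89,38.05) (closed)

[2] `<polyline>` open polyline, #000000→cut S780 F1573: (47.57,86.03) → (96.47,51.25) → (84.28,92.17) → (106.60,72.92) → (106.50,73.45)

[3] `<polygon>` regular polygon, #000000→cut S780 F1573: (45.79,53.08) → (27.20,47.17) → (9.88,56.15) → (3.97,74.74) → (12.95,92.06) → (31.54,97.97) → (48.86,88.99) → (54.77,70.40) → (45.79,53.08) (closed)

[4] `<circle>` circle, #000000→cut S780 F1573: (85.78,94.68) → (80.41,107.64) → (67.45,113.01) → (54.49,107.64) → (49.12,94.68) → (54.49,81.72) → (67.45,76.35) → (80.41,81.72) → (85.78,94.68) (closed)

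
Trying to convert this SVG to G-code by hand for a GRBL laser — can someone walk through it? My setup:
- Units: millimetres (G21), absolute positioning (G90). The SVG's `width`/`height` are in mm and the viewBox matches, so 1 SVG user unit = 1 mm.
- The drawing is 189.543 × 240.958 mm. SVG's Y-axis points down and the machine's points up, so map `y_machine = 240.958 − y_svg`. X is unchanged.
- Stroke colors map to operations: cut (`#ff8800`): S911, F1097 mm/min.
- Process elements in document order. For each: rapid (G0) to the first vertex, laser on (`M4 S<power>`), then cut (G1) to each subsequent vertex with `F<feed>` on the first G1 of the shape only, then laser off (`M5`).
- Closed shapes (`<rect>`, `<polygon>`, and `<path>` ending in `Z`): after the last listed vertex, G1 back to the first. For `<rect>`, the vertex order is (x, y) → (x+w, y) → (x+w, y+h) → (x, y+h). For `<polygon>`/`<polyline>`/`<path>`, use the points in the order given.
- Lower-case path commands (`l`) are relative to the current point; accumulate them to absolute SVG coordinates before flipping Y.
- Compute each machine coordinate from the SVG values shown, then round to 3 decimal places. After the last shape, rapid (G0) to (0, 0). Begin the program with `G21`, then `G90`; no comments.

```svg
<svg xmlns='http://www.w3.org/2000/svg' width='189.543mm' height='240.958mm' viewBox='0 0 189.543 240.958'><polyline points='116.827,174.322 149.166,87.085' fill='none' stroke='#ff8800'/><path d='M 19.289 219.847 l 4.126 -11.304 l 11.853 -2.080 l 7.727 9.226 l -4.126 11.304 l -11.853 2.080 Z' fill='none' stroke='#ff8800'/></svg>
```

G21
G90
G0 X116.827 Y66.636
M4 S911
G1 X149.166 Y153.873 F1097
M5
G0 X19.289 Y21.111
M4 S911
G1 X23.415 Y32.415 F1097
G1 X35.268 Y34.495
G1 X42.995 Y25.269
G1 X38.869 Y13.965
G1 X27.016 Y11.885
G1 X19.289 Y21.111
M5
G0 X0.000 Y0.000

Since the viewBox matches the mm dimensions, user units are millimetres directly. The only transform is the Y-flip y_m = 240.958 − y_svg.

Shape 1 is a line segment drawn with `<polyline>`. Its stroke #ff8800 means cut at S911, F1097. After flipping Y the toolpath is (116.827,66.636) → (149.166,153.873).

Shape 2 is a regular polygon drawn with `<path>`. Its stroke #ff8800 means cut at S911, F1097. After flipping Y the toolpath is (19.289,21.111) → (23.415,32.415) → (35.268,34.495) → (42.995,25.269) → (38.869,13.965) → (27.016,11.885) → (19.289,21.111), returning to the start.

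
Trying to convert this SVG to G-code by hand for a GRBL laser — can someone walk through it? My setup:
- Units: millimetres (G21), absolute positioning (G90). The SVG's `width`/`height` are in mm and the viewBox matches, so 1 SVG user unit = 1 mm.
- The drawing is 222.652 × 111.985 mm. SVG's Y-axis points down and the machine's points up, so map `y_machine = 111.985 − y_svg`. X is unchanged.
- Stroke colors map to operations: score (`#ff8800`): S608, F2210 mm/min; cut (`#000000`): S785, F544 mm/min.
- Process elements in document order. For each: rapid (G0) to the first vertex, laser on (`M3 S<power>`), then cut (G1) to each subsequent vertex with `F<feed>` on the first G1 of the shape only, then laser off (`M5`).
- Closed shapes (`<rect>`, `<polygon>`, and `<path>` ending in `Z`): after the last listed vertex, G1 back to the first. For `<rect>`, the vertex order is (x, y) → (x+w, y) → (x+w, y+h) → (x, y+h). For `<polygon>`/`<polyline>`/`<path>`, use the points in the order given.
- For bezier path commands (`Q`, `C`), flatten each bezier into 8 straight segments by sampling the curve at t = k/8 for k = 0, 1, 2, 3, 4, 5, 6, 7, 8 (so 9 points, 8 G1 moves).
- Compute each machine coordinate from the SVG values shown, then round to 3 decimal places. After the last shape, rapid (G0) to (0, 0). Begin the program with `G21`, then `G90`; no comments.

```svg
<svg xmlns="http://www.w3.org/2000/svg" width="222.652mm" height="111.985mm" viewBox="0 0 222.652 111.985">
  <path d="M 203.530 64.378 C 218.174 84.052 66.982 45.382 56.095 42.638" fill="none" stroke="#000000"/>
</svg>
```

G21
G90
G0 X203.530 Y47.607
M3 S785
G1 X201.846 Y42.780 F544
G1 X188.202 Y42.318
G1 X166.187 Y45.116
G1 X139.387 Y50.070
G1 X111.390 Y56.075
G1 X85.784 Y62.026
G1 X66.156 Y66.818
G1 X56.095 Y69.347
M5
G0 X0.000 Y0.000

viewBox `0 0 222.652 111.985` with mm width/height → 1 unit = 1 mm. Flip: y_m = 111.985 − y_svg.

**Shape 1** — `<path>` cubic bezier, stroke `#000000` → cut (S785, F544). Control points (SVG): P0=(203.530,64.378), P1=(218.174,84.052), P2=(66.982,45.382), P3=(56.095,42.638); sampled at t=k/8. Machine vertices: (203.530,47.607) → (201.846,42.780) → (188.202,42.318) → (166.187,45.116) → (139.387,50.070) → (111.390,56.075) → (85.784,62.026) → (66.156,66.818) → (56.095,69.347). Open path.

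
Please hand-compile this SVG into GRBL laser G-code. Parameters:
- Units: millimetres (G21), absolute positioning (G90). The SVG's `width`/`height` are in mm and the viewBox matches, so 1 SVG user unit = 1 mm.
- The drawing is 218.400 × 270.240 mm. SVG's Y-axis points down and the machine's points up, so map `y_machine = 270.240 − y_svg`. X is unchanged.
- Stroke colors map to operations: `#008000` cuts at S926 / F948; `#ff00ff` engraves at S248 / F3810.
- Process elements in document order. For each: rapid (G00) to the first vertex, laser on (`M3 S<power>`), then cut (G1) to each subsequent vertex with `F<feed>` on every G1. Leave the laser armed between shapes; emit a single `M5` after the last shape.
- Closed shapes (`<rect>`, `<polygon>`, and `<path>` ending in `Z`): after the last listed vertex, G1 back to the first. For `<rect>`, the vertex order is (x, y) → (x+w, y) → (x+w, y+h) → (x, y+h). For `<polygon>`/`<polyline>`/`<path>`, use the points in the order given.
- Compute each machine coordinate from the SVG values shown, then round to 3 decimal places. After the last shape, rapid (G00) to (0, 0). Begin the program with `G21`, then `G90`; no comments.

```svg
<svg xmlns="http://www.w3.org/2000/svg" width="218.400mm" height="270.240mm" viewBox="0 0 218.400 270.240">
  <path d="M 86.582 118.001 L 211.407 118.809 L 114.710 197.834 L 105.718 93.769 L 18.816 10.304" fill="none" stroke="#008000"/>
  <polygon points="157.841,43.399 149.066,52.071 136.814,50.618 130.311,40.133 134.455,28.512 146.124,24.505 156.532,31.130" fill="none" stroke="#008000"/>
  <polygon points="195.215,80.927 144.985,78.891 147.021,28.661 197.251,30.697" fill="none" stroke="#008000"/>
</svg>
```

viewBox `0 0 218.400 270.240` with mm width/height → 1 unit = 1 mm. Flip: y_m = 270.240 − y_svg.

**Shape 1** — `<path>` open polyline, stroke `#008000` → cut (S926, F948). Machine vertices: (86.582,152.239) → (211.407,151.431) → (114.710,72.406) → (105.718,176.471) → (18.816,259.936). Open path.

**Shape 2** — `<polygon>` regular polygon, stroke `#008000` → cut (S926, F948). Machine vertices: (157.841,226.841) → (149.066,218.169) → (136.814,219.622) → (130.311,230.107) → (134.455,241.728) → (146.124,245.735) → (156.532,239.110) → (157.841,226.841). Closed: final G1 returns to the first vertex.

**Shape 3** — `<polygon>` regular polygon, stroke `#008000` → cut (S926, F948). Machine vertices: (195.215,189.313) → (144.985,191.349) → (147.021,241.579) → (197.251,239.543) → (195.215,189.313). Closed: final G1 returns to the first vertex.

G21
G90
G00 X86.582 Y152.239
M3 S926
G1 X211.407 Y151.431 F948
G1 X114.710 Y72.406 F948
G1 X105.718 Y176.471 F948
G1 X18.816 Y259.936 F948
G00 X157.841 Y226.841
M3 S926
G1 X149.066 Y218.169 F948
G1 X136.814 Y219.622 F948
G1 X130.311 Y230.107 F948
G1 X134.455 Y241.728 F948
G1 X146.124 Y245.735 F948
G1 X156.532 Y239.110 F948
G1 X157.841 Y226.841 F948
G00 X195.215 Y189.313
M3 S926
G1 X144.985 Y191.349 F948
G1 X147.021 Y241.579 F948
G1 X197.251 Y239.543 F948
G1 X195.215 Y189.313 F948
M5
G00 X0.000 Y0.000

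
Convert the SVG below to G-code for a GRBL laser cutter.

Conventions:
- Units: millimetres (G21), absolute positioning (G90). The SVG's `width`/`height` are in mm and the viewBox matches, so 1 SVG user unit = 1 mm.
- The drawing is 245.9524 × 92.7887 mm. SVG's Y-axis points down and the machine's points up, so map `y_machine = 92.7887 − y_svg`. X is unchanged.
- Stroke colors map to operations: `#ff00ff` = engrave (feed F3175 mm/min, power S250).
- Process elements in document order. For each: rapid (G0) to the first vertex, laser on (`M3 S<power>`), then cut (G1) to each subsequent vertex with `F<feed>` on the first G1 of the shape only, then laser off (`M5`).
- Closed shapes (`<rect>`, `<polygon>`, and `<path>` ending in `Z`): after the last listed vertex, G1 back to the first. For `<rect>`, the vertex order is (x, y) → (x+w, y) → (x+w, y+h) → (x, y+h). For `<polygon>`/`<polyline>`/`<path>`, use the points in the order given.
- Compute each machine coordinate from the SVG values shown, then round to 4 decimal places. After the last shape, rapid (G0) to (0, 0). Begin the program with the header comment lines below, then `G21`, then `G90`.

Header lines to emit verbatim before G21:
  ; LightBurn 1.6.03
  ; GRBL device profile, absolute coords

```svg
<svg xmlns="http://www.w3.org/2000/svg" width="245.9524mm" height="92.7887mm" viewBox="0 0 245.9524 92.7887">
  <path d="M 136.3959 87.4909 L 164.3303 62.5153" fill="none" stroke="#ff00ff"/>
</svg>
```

viewBox `0 0 245.9524 92.7887` with mm width/height → 1 unit = 1 mm. Flip: y_m = 92.7887 − y_svg.

**Shape 1** — `<path>` line segment, stroke `#ff00ff` → engrave (S250, F3175). Machine vertices: (136.3959,5.2978) → (164.3303,30.2734). Open path.

; LightBurn 1.6.03
; GRBL device profile, absolute coords
G21
G90
G0 X136.3959 Y5.2978
M3 S250
G1 X164.3303 Y30.2734 F3175
M5
G0 X0.0000 Y0.0000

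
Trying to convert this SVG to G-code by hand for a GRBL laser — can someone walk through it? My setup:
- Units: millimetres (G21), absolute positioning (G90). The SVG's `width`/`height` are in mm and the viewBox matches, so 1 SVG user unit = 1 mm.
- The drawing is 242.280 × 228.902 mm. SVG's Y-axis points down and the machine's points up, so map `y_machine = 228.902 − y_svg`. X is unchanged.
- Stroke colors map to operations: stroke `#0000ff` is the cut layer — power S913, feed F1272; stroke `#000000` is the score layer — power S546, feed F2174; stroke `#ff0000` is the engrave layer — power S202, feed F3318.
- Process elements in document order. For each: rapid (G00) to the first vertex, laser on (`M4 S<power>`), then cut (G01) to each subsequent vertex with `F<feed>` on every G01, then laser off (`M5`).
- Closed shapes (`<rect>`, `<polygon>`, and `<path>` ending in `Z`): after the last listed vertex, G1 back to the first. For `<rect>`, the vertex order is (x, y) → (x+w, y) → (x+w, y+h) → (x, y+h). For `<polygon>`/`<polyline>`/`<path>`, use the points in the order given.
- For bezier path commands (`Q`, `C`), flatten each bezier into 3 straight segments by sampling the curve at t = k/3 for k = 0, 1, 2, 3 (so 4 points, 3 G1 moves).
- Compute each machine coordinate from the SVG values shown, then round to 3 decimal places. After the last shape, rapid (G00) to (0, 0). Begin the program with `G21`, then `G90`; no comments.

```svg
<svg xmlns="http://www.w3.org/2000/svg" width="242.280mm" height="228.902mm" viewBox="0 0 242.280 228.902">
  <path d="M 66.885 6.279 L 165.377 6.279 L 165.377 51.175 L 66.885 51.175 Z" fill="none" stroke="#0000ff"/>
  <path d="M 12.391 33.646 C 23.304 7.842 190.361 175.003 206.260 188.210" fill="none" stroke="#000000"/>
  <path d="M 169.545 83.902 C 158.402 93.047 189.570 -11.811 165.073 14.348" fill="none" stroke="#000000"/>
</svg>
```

1 u = 1 mm; y_m = 228.902 − y.

[1] `<path>` rectangle, #0000ff→cut S913 F1272: (66.885,222.623) → (165.377,222.623) → (165.377,177.727) → (66.885,177.727) → (66.885,222.623) (closed)

[2] `<path>` cubic bezier, #000000→score S546 F2174: (12.391,195.256) → (63.970,169.587) → (151.357,92.368) → (206.260,40.692)

[3] `<path>` cubic bezier, #000000→score S546 F2174: (169.545,145.000) → (168.877,164.781) → (174.644,206.115) → (165.073,214.554)

G21
G90
G00 X66.885 Y222.623
M4 S913
G01 X165.377 Y222.623 F1272
G01 X165.377 Y177.727 F1272
G01 X66.885 Y177.727 F1272
G01 X66.885 Y222.623 F1272
M5
G00 X12.391 Y195.256
M4 S546
G01 X63.970 Y169.587 F2174
G01 X151.357 Y92.368 F2174
G01 X206.260 Y40.692 F2174
M5
G00 X169.545 Y145.000
M4 S546
G01 X168.877 Y164.781 F2174
G01 X174.644 Y206.115 F2174
G01 X165.073 Y214.554 F2174
M5
G00 X0.000 Y0.000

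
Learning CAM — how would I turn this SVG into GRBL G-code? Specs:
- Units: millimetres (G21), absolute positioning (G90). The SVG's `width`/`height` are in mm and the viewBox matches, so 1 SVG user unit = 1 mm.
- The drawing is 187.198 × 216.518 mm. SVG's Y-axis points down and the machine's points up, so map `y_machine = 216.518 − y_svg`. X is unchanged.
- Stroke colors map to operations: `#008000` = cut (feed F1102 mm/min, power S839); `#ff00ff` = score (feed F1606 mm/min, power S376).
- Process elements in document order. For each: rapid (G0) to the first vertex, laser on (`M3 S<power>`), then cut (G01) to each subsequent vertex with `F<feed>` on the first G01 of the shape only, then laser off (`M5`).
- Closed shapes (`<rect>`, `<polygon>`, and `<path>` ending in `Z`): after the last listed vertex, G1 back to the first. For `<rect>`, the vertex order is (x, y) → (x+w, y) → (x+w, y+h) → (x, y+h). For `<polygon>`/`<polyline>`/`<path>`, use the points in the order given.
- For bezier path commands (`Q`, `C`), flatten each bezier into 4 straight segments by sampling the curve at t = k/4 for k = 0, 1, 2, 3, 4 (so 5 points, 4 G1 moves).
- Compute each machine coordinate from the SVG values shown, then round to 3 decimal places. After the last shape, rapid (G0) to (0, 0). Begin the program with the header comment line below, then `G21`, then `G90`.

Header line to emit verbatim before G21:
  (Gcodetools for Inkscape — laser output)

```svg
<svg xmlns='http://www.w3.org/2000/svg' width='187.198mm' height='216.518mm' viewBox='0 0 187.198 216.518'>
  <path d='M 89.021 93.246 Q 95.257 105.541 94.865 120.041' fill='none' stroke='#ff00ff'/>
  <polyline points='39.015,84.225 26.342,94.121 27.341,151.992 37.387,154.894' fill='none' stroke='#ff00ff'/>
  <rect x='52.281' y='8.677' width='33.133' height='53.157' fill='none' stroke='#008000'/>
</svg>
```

(Gcodetools for Inkscape — laser output)
G21
G90
G0 X89.021 Y123.272
M3 S376
G01 X91.725 Y116.987 F1606
G01 X93.600 Y110.426
G01 X94.647 Y103.589
G01 X94.865 Y96.477
M5
G0 X39.015 Y132.293
M3 S376
G01 X26.342 Y122.397 F1606
G01 X27.341 Y64.526
G01 X37.387 Y61.624
M5
G0 X52.281 Y207.841
M3 S839
G01 X85.414 Y207.841 F1102
G01 X85.414 Y154.684
G01 X52.281 Y154.684
G01 X52.281 Y207.841
M5
G0 X0.000 Y0.000

Since the viewBox matches the mm dimensions, user units are millimetres directly. The only transform is the Y-flip y_m = 216.518 − y_svg.

Shape 1 is a quadratic bezier drawn with `<path>`. Its stroke #ff00ff means score at S376, F1606. After flipping Y the toolpath is (89.021,123.272) → (91.725,116.987) → (93.600,110.426) → (94.647,103.589) → (94.865,96.477).

Shape 2 is a open polyline drawn with `<polyline>`. Its stroke #ff00ff means score at S376, F1606. After flipping Y the toolpath is (39.015,132.293) → (26.342,122.397) → (27.341,64.526) → (37.387,61.624).

Shape 3 is a rectangle drawn with `<rect>`. Its stroke #008000 means cut at S839, F1102. After flipping Y the toolpath is (52.281,207.841) → (85.414,207.841) → (85.414,154.684) → (52.281,154.684) → (52.281,207.841), returning to the start.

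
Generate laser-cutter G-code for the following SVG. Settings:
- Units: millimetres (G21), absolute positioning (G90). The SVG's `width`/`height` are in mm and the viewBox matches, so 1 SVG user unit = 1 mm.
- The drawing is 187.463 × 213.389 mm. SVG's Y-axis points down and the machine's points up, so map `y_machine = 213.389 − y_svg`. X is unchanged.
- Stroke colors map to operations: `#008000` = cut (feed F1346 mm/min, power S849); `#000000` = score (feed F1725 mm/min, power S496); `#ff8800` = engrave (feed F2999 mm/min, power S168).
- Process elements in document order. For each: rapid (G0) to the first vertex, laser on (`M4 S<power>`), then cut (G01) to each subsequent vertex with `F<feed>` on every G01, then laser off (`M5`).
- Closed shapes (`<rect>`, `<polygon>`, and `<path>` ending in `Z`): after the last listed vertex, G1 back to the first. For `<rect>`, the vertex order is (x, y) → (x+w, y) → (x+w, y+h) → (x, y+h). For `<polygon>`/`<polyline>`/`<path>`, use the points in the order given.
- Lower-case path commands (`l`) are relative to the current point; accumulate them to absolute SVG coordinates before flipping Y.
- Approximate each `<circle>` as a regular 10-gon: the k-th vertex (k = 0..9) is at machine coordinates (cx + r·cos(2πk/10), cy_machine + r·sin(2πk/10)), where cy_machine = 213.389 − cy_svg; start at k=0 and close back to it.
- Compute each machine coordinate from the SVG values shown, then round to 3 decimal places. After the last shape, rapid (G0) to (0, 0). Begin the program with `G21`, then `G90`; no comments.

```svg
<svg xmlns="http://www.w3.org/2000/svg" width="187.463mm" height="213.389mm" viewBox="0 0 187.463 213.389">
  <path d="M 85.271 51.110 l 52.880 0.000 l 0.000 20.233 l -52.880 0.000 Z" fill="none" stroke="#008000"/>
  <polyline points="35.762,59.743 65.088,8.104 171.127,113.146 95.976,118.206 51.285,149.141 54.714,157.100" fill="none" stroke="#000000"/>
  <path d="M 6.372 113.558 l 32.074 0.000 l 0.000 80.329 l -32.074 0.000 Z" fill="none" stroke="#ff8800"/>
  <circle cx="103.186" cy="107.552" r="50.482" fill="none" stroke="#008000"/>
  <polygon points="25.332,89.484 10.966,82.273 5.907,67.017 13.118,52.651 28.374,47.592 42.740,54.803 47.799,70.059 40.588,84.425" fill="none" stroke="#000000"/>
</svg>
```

G21
G90
G0 X85.271 Y162.279
M4 S849
G01 X138.151 Y162.279 F1346
G01 X138.151 Y142.046 F1346
G01 X85.271 Y142.046 F1346
G01 X85.271 Y162.279 F1346
M5
G0 X35.762 Y153.646
M4 S496
G01 X65.088 Y205.285 F1725
G01 X171.127 Y100.243 F1725
G01 X95.976 Y95.183 F1725
G01 X51.285 Y64.248 F1725
G01 X54.714 Y56.289 F1725
M5
G0 X6.372 Y99.831
M4 S168
G01 X38.446 Y99.831 F2999
G01 X38.446 Y19.502 F2999
G01 X6.372 Y19.502 F2999
G01 X6.372 Y99.831 F2999
M5
G0 X153.668 Y105.837
M4 S849
G01 X144.027 Y135.510 F1346
G01 X118.786 Y153.848 F1346
G01 X87.586 Y153.848 F1346
G01 X62.345 Y135.510 F1346
G01 X52.704 Y105.837 F1346
G01 X62.345 Y76.164 F1346
G01 X87.586 Y57.826 F1346
G01 X118.786 Y57.826 F1346
G01 X144.027 Y76.164 F1346
G01 X153.668 Y105.837 F1346
M5
G0 X25.332 Y123.905
M4 S496
G01 X10.966 Y131.116 F1725
G01 X5.907 Y146.372 F1725
G01 X13.118 Y160.738 F1725
G01 X28.374 Y165.797 F1725
G01 X42.740 Y158.586 F1725
G01 X47.799 Y143.330 F1725
G01 X40.588 Y128.964 F1725
G01 X25.332 Y123.905 F1725
M5
G0 X0.000 Y0.000

Since the viewBox matches the mm dimensions, user units are millimetres directly. The only transform is the Y-flip y_m = 213.389 − y_svg.

Shape 1 is a rectangle drawn with `<path>`. Its stroke #008000 means cut at S849, F1346. After flipping Y the toolpath is (85.271,162.279) → (138.151,162.279) → (138.151,142.046) → (85.271,142.046) → (85.271,162.279), returning to the start.

Shape 2 is a open polyline drawn with `<polyline>`. Its stroke #000000 means score at S496, F1725. After flipping Y the toolpath is (35.762,153.646) → (65.088,205.285) → (171.127,100.243) → (95.976,95.183) → (51.285,64.248) → (54.714,56.289).

Shape 3 is a rectangle drawn with `<path>`. Its stroke #ff8800 means engrave at S168, F2999. After flipping Y the toolpath is (6.372,99.831) → (38.446,99.831) → (38.446,19.502) → (6.372,19.502) → (6.372,99.831), returning to the start.

Shape 4 is a circle drawn with `<circle>`. Its stroke #008000 means cut at S849, F1346. After flipping Y the toolpath is (153.668,105.837) → (144.027,135.510) → (118.786,153.848) → (87.586,153.848) → (62.345,135.510) → (52.704,105.837) → (62.345,76.164) → (87.586,57.826) → (118.786,57.826) → (144.027,76.164) → (153.668,105.837), returning to the start.

Shape 5 is a regular polygon drawn with `<polygon>`. Its stroke #000000 means score at S496, F1725. After flipping Y the toolpath is (25.332,123.905) → (10.966,131.116) → (5.907,146.372) → (13.118,160.738) → (28.374,165.797) → (42.740,158.586) → (47.799,143.330) → (40.588,128.964) → (25.332,123.905), returning to the start.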